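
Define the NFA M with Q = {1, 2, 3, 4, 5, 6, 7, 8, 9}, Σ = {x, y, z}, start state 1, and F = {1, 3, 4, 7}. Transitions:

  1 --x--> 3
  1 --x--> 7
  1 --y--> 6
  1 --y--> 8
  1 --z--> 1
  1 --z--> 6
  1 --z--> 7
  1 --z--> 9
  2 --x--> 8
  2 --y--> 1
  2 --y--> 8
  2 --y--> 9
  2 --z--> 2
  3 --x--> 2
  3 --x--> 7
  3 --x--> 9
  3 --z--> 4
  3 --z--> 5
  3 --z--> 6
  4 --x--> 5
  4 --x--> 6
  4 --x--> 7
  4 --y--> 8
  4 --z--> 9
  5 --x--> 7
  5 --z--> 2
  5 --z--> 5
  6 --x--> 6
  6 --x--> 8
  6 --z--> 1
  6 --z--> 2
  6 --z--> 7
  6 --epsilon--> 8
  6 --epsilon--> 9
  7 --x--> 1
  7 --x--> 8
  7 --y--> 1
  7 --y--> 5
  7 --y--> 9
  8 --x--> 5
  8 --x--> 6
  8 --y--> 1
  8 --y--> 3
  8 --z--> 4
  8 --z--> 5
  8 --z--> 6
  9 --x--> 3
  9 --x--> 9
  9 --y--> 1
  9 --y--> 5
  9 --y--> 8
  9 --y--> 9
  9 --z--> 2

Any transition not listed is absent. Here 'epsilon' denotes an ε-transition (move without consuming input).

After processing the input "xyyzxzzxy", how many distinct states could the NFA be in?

Start in {1}.
Read 'x': 1→{3, 7}; now {3, 7}.
Read 'y': 3→∅, 7→{1, 5, 9}; now {1, 5, 9}.
Read 'y': 1→{6, 8}, 5→∅, 9→{1, 5, 8, 9}; now {1, 5, 6, 8, 9}.
Read 'z': 1→{1, 6, 7, 9}, 5→{2, 5}, 6→{1, 2, 7}, 8→{4, 5, 6}, 9→{2}; union {1, 2, 4, 5, 6, 7, 9}; ε-closure = {1, 2, 4, 5, 6, 7, 8, 9}.
Read 'x': 1→{3, 7}, 2→{8}, 4→{5, 6, 7}, 5→{7}, 6→{6, 8}, 7→{1, 8}, 8→{5, 6}, 9→{3, 9}; now {1, 3, 5, 6, 7, 8, 9}.
Read 'z': 1→{1, 6, 7, 9}, 3→{4, 5, 6}, 5→{2, 5}, 6→{1, 2, 7}, 7→∅, 8→{4, 5, 6}, 9→{2}; union {1, 2, 4, 5, 6, 7, 9}; ε-closure = {1, 2, 4, 5, 6, 7, 8, 9}.
Read 'z': 1→{1, 6, 7, 9}, 2→{2}, 4→{9}, 5→{2, 5}, 6→{1, 2, 7}, 7→∅, 8→{4, 5, 6}, 9→{2}; union {1, 2, 4, 5, 6, 7, 9}; ε-closure = {1, 2, 4, 5, 6, 7, 8, 9}.
Read 'x': 1→{3, 7}, 2→{8}, 4→{5, 6, 7}, 5→{7}, 6→{6, 8}, 7→{1, 8}, 8→{5, 6}, 9→{3, 9}; now {1, 3, 5, 6, 7, 8, 9}.
Read 'y': 1→{6, 8}, 3→∅, 5→∅, 6→∅, 7→{1, 5, 9}, 8→{1, 3}, 9→{1, 5, 8, 9}; now {1, 3, 5, 6, 8, 9}.
That set has 6 states.

6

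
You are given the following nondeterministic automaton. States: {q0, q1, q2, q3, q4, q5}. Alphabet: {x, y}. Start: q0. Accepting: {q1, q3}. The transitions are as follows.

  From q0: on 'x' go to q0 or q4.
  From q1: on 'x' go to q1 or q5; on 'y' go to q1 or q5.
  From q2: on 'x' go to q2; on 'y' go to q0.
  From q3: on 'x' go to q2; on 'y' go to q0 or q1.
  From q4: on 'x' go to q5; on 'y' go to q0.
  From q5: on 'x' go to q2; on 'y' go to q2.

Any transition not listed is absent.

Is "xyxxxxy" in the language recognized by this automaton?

No

Start in {q0}.
Read 'x': q0→{q0, q4}; now {q0, q4}.
Read 'y': q0→∅, q4→{q0}; now {q0}.
Read 'x': q0→{q0, q4}; now {q0, q4}.
Read 'x': q0→{q0, q4}, q4→{q5}; now {q0, q4, q5}.
Read 'x': q0→{q0, q4}, q4→{q5}, q5→{q2}; now {q0, q2, q4, q5}.
Read 'x': q0→{q0, q4}, q2→{q2}, q4→{q5}, q5→{q2}; now {q0, q2, q4, q5}.
Read 'y': q0→∅, q2→{q0}, q4→{q0}, q5→{q2}; now {q0, q2}.
The final set {q0, q2} contains no accepting state.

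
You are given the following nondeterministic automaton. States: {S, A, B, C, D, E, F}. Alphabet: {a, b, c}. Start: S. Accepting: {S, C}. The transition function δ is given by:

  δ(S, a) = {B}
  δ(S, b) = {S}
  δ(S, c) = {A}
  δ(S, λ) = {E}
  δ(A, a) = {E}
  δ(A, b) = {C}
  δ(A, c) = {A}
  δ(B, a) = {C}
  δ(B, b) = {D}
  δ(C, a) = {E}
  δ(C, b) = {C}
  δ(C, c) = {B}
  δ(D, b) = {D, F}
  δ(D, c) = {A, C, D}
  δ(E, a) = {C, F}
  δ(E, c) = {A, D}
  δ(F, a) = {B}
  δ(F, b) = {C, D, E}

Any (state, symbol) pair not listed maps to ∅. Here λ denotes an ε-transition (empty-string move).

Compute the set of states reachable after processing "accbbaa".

∅

Start: ε-closure({S}) = {S, E}.
Read 'a': S→{B}, E→{C, F}; now {B, C, F}.
Read 'c': B→∅, C→{B}, F→∅; now {B}.
Read 'c': B→∅; now ∅.
The set is empty and remains empty for the remaining 4 symbols.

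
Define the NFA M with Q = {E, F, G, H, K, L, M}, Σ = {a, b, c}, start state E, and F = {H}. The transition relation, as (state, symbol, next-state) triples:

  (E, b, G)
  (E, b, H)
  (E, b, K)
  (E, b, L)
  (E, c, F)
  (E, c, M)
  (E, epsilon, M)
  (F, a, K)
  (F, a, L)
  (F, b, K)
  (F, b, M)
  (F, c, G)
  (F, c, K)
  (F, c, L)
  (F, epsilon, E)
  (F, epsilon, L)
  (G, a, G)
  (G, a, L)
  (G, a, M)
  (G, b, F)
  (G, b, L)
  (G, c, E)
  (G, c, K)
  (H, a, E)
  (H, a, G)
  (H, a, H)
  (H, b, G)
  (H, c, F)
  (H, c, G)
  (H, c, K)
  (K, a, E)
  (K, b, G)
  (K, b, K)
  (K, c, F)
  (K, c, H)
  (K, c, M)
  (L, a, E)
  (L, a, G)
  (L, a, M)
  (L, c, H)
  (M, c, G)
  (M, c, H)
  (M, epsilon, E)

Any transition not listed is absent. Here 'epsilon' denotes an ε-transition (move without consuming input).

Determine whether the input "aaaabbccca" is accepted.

Start: ε-closure({E}) = {E, M}.
Read 'a': E→∅, M→∅; now ∅.
The set is empty and remains empty for the remaining 9 symbols.
The final set ∅ contains no accepting state.

No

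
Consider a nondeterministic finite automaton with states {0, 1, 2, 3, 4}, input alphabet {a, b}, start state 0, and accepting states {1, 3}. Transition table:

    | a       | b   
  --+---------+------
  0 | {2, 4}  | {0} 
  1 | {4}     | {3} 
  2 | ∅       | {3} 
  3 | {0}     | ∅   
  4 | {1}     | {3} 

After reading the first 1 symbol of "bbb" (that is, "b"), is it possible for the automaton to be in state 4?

Start in {0}.
Read 'b': 0→{0}; now {0}.
State 4 is not in {0}.

No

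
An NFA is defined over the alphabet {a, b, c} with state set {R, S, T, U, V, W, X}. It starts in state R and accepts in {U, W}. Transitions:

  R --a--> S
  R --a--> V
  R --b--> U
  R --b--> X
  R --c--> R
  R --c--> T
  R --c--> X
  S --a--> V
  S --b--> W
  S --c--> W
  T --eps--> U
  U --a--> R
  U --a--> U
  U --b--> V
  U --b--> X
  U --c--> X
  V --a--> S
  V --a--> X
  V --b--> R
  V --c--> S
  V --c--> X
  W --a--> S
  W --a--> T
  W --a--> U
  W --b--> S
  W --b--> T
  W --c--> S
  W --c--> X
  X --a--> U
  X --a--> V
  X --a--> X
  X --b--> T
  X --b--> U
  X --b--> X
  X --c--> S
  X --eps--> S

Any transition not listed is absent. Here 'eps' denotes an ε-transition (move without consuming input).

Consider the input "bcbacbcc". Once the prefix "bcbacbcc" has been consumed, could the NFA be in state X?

Start in {R}.
Read 'b': R→{U, X}; union {U, X}; ε-closure = {S, U, X}.
Read 'c': S→{W}, U→{X}, X→{S}; now {S, W, X}.
Read 'b': S→{W}, W→{S, T}, X→{T, U, X}; now {S, T, U, W, X}.
Read 'a': S→{V}, T→∅, U→{R, U}, W→{S, T, U}, X→{U, V, X}; now {R, S, T, U, V, X}.
Read 'c': R→{R, T, X}, S→{W}, T→∅, U→{X}, V→{S, X}, X→{S}; union {R, S, T, W, X}; ε-closure = {R, S, T, U, W, X}.
Read 'b': R→{U, X}, S→{W}, T→∅, U→{V, X}, W→{S, T}, X→{T, U, X}; now {S, T, U, V, W, X}.
Read 'c': S→{W}, T→∅, U→{X}, V→{S, X}, W→{S, X}, X→{S}; now {S, W, X}.
Read 'c': S→{W}, W→{S, X}, X→{S}; now {S, W, X}.
State X is in {S, W, X}.

Yes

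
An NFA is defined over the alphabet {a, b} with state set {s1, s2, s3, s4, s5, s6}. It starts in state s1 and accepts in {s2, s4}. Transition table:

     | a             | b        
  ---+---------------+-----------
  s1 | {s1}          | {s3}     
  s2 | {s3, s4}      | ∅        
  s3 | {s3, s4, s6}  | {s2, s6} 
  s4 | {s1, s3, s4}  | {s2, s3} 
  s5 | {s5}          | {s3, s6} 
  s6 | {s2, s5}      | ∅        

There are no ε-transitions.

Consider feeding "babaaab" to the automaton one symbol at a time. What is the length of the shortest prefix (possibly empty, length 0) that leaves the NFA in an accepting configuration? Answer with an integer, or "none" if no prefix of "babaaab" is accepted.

Start in {s1}.
Read 'b': s1→{s3}; now {s3}.
Read 'a': s3→{s3, s4, s6}; now {s3, s4, s6}.
None of the earlier sets intersect F, but {s3, s4, s6} does.

2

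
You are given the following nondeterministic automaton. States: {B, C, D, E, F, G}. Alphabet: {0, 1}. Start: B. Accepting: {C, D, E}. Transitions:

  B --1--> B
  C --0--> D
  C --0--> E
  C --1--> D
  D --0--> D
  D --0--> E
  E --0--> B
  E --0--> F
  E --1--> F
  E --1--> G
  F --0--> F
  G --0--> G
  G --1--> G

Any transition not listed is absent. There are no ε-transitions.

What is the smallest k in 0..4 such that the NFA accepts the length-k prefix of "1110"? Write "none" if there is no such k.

none

Start in {B}.
Read '1': {B} → {B}.
Read '1': {B} → {B}.
Read '1': {B} → {B}.
Read '0': {B} → ∅.
No reachable set along the way intersects F.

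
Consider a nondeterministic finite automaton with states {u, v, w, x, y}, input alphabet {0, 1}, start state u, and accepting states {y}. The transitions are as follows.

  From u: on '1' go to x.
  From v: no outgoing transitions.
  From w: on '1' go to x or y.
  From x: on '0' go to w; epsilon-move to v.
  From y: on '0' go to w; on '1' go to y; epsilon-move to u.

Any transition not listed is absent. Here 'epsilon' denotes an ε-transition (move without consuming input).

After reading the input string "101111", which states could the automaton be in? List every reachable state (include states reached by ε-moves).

Start in {u}.
Read '1': u→{x}; union {x}; ε-closure = {v, x}.
Read '0': v→∅, x→{w}; now {w}.
Read '1': w→{x, y}; union {x, y}; ε-closure = {u, v, x, y}.
Read '1': u→{x}, v→∅, x→∅, y→{y}; union {x, y}; ε-closure = {u, v, x, y}.
Read '1': u→{x}, v→∅, x→∅, y→{y}; union {x, y}; ε-closure = {u, v, x, y}.
Read '1': u→{x}, v→∅, x→∅, y→{y}; union {x, y}; ε-closure = {u, v, x, y}.

{u, v, x, y}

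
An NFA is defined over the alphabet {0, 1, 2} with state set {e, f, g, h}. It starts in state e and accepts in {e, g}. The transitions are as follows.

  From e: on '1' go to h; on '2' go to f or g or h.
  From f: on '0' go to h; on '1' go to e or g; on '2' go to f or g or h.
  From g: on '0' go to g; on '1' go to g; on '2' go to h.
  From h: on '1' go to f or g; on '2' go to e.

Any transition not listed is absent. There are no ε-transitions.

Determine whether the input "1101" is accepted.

Yes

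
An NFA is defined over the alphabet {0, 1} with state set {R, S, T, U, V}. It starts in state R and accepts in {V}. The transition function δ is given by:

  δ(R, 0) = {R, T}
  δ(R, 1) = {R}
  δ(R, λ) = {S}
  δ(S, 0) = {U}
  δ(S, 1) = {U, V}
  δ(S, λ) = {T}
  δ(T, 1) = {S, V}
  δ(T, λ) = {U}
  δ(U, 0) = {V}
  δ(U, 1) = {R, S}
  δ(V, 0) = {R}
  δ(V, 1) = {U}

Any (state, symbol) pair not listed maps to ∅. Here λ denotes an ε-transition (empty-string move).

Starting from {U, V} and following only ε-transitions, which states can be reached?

Begin with {U, V}.
No ε-moves leave this set, so the closure equals the set itself.

{U, V}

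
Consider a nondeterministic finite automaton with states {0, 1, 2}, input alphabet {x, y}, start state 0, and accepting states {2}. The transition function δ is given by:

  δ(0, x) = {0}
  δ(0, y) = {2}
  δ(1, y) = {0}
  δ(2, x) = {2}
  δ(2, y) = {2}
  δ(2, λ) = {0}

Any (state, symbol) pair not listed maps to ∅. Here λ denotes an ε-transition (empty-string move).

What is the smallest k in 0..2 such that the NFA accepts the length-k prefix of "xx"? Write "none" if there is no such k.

Start in {0}.
Read 'x': 0→{0}; now {0}.
Read 'x': 0→{0}; now {0}.
No reachable set along the way intersects F.

none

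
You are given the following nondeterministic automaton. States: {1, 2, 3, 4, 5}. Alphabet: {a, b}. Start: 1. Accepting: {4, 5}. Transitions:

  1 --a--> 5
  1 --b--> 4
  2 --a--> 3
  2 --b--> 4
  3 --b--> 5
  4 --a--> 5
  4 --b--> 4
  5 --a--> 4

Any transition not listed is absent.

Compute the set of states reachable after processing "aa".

{4}

Start in {1}.
Read 'a': 1→{5}; now {5}.
Read 'a': 5→{4}; now {4}.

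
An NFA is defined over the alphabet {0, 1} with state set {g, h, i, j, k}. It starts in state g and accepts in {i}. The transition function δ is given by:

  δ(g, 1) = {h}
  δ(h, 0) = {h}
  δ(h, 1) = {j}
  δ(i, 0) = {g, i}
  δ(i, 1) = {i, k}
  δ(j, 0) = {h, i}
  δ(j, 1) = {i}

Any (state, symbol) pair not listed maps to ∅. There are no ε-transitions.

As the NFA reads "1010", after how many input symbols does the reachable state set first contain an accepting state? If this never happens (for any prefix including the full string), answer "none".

Start in {g}.
Read '1': g→{h}; now {h}.
Read '0': h→{h}; now {h}.
Read '1': h→{j}; now {j}.
Read '0': j→{h, i}; now {h, i}.
None of the earlier sets intersect F, but {h, i} does.

4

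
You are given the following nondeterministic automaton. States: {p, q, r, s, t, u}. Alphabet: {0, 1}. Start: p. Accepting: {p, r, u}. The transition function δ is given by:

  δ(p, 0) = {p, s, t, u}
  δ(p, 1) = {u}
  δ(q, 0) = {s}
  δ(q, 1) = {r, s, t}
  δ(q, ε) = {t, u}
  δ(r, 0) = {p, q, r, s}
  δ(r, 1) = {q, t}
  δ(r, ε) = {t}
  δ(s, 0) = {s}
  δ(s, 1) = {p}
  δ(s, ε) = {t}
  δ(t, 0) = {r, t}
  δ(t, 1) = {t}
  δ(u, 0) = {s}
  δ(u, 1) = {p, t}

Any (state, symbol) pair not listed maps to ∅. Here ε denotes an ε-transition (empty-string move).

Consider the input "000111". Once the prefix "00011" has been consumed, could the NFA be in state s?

Start in {p}.
Read '0': {p} → {p, s, t, u}.
Read '0': {p, s, t, u} → {p, r, s, t, u}.
Read '0': {p, r, s, t, u} → {p, q, r, s, t, u}.
Read '1': {p, q, r, s, t, u} → {p, q, r, s, t, u}.
Read '1': {p, q, r, s, t, u} → {p, q, r, s, t, u}.
State s is in {p, q, r, s, t, u}.

Yes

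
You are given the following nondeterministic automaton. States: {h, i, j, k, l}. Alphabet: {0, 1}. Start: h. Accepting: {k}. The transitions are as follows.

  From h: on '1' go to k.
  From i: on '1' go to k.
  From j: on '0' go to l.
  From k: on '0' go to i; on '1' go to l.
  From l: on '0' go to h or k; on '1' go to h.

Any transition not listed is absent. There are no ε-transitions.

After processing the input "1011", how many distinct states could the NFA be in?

Start in {h}.
Read '1': {h} → {k}.
Read '0': {k} → {i}.
Read '1': {i} → {k}.
Read '1': {k} → {l}.
That set has 1 state.

1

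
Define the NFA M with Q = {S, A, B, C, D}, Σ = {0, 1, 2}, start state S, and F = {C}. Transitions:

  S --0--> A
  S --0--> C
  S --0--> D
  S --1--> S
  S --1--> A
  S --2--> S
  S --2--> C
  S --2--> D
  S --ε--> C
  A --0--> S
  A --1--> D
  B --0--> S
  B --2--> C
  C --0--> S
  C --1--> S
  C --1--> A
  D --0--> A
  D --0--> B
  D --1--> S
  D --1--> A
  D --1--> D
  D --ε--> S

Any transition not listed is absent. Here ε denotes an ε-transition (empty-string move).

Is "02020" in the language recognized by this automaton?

Start: ε-closure({S}) = {S, C}.
Read '0': {S, C} → {S, A, C, D}.
Read '2': {S, A, C, D} → {S, C, D}.
Read '0': {S, C, D} → {S, A, B, C, D}.
Read '2': {S, A, B, C, D} → {S, C, D}.
Read '0': {S, C, D} → {S, A, B, C, D}.
The final set {S, A, B, C, D} contains the accepting state C.

Yes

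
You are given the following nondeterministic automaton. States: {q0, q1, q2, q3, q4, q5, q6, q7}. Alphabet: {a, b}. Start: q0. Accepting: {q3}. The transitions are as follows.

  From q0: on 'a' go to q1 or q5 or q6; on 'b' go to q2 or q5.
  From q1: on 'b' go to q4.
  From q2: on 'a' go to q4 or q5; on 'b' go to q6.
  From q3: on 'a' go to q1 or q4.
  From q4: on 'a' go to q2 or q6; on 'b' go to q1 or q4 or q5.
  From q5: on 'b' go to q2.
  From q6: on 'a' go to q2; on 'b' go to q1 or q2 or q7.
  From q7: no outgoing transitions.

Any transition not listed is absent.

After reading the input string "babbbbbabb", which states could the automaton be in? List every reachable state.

{q1, q2, q4, q5, q6, q7}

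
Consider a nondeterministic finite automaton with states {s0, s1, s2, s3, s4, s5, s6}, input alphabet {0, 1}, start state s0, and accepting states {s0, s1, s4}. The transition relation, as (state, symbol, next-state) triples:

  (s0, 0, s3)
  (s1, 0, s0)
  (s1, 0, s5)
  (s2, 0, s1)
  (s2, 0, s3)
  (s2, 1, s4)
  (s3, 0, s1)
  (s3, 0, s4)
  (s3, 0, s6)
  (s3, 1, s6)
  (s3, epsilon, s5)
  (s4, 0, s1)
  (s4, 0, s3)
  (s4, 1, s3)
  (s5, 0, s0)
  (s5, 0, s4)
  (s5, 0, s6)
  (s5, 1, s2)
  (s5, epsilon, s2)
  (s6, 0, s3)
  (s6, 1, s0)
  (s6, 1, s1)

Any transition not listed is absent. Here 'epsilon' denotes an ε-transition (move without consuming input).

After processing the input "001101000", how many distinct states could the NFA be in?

7

Start in {s0}.
Read '0': s0→{s3}; union {s3}; ε-closure = {s2, s3, s5}.
Read '0': s2→{s1, s3}, s3→{s1, s4, s6}, s5→{s0, s4, s6}; union {s0, s1, s3, s4, s6}; ε-closure = {s0, s1, s2, s3, s4, s5, s6}.
Read '1': s0→∅, s1→∅, s2→{s4}, s3→{s6}, s4→{s3}, s5→{s2}, s6→{s0, s1}; union {s0, s1, s2, s3, s4, s6}; ε-closure = {s0, s1, s2, s3, s4, s5, s6}.
Read '1': s0→∅, s1→∅, s2→{s4}, s3→{s6}, s4→{s3}, s5→{s2}, s6→{s0, s1}; union {s0, s1, s2, s3, s4, s6}; ε-closure = {s0, s1, s2, s3, s4, s5, s6}.
Read '0': s0→{s3}, s1→{s0, s5}, s2→{s1, s3}, s3→{s1, s4, s6}, s4→{s1, s3}, s5→{s0, s4, s6}, s6→{s3}; union {s0, s1, s3, s4, s5, s6}; ε-closure = {s0, s1, s2, s3, s4, s5, s6}.
Read '1': s0→∅, s1→∅, s2→{s4}, s3→{s6}, s4→{s3}, s5→{s2}, s6→{s0, s1}; union {s0, s1, s2, s3, s4, s6}; ε-closure = {s0, s1, s2, s3, s4, s5, s6}.
Read '0': s0→{s3}, s1→{s0, s5}, s2→{s1, s3}, s3→{s1, s4, s6}, s4→{s1, s3}, s5→{s0, s4, s6}, s6→{s3}; union {s0, s1, s3, s4, s5, s6}; ε-closure = {s0, s1, s2, s3, s4, s5, s6}.
Read '0': s0→{s3}, s1→{s0, s5}, s2→{s1, s3}, s3→{s1, s4, s6}, s4→{s1, s3}, s5→{s0, s4, s6}, s6→{s3}; union {s0, s1, s3, s4, s5, s6}; ε-closure = {s0, s1, s2, s3, s4, s5, s6}.
Read '0': s0→{s3}, s1→{s0, s5}, s2→{s1, s3}, s3→{s1, s4, s6}, s4→{s1, s3}, s5→{s0, s4, s6}, s6→{s3}; union {s0, s1, s3, s4, s5, s6}; ε-closure = {s0, s1, s2, s3, s4, s5, s6}.
That set has 7 states.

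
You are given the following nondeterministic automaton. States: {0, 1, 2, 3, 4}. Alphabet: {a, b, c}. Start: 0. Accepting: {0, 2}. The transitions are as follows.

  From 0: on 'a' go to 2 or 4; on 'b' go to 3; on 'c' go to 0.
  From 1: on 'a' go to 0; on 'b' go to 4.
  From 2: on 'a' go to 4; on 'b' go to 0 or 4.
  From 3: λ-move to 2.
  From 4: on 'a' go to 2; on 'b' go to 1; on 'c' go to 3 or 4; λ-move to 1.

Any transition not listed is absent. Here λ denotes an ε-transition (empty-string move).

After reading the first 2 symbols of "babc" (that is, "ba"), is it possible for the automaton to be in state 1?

Start in {0}.
Read 'b': 0→{3}; union {3}; ε-closure = {2, 3}.
Read 'a': 2→{4}, 3→∅; union {4}; ε-closure = {1, 4}.
State 1 is in {1, 4}.

Yes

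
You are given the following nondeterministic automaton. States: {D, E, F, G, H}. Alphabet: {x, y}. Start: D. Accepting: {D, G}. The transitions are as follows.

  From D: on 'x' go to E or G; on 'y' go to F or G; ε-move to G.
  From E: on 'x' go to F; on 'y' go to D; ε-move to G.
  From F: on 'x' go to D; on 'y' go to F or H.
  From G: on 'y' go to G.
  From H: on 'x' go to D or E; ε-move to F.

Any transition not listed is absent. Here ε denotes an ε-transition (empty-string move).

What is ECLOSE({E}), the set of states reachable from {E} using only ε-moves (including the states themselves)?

Begin with {E}.
ε-move E → G; add G.

{E, G}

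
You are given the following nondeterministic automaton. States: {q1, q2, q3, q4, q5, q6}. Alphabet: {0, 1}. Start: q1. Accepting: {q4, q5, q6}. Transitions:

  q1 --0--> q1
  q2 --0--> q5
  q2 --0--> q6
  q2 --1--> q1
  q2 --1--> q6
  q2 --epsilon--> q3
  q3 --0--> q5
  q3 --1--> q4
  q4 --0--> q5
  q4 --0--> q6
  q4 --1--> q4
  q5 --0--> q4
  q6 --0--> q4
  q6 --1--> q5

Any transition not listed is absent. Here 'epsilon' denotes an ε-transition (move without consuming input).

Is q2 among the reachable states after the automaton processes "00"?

Start in {q1}.
Read '0': q1→{q1}; now {q1}.
Read '0': q1→{q1}; now {q1}.
State q2 is not in {q1}.

No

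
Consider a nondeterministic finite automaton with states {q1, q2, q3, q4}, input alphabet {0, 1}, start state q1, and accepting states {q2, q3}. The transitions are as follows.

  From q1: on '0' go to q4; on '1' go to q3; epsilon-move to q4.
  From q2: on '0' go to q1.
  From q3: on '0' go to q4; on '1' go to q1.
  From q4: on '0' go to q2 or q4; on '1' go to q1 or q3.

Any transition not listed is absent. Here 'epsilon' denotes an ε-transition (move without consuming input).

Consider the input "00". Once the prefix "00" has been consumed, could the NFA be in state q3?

Start: ε-closure({q1}) = {q1, q4}.
Read '0': q1→{q4}, q4→{q2, q4}; now {q2, q4}.
Read '0': q2→{q1}, q4→{q2, q4}; now {q1, q2, q4}.
State q3 is not in {q1, q2, q4}.

No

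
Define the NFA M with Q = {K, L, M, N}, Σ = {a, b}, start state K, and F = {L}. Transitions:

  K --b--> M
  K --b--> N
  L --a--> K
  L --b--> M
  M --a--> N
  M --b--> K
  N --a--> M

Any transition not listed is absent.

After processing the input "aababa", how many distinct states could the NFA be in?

Start in {K}.
Read 'a': {K} → ∅.
The set is empty and remains empty for the remaining 5 symbols.
That set has 0 states.

0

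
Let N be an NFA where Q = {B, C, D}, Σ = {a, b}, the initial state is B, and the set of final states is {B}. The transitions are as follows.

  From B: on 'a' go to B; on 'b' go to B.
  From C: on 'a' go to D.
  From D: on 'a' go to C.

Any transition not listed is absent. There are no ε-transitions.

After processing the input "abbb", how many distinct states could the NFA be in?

Start in {B}.
Read 'a': B→{B}; now {B}.
Read 'b': B→{B}; now {B}.
Read 'b': B→{B}; now {B}.
Read 'b': B→{B}; now {B}.
That set has 1 state.

1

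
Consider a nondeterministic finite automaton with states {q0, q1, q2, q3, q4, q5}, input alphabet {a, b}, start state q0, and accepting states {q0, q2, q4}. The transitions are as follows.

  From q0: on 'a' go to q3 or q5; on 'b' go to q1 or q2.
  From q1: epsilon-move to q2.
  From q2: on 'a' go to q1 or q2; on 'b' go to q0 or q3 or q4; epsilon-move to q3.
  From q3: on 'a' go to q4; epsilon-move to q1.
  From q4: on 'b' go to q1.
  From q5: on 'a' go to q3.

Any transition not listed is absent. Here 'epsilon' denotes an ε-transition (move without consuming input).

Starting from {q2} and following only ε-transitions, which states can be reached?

{q1, q2, q3}

Begin with {q2}.
ε-move q2 → q3; add q3.
ε-move q3 → q1; add q1.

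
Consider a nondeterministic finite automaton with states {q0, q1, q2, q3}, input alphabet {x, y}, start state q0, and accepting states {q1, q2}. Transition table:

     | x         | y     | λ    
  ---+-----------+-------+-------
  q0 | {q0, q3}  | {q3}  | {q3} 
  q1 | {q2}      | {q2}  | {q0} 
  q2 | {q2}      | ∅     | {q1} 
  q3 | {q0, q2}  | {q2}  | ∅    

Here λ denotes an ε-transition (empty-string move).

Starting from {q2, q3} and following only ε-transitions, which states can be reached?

{q0, q1, q2, q3}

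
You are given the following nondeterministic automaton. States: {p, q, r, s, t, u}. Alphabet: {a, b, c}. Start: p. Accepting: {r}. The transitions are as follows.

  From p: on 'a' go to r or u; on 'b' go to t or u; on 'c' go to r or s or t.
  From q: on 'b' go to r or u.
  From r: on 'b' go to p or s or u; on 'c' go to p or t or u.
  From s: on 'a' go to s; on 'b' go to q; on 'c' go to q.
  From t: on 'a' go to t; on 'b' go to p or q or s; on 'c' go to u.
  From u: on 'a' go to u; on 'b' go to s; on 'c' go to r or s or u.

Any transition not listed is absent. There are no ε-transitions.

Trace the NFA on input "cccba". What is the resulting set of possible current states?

Start in {p}.
Read 'c': {p} → {r, s, t}.
Read 'c': {r, s, t} → {p, q, t, u}.
Read 'c': {p, q, t, u} → {r, s, t, u}.
Read 'b': {r, s, t, u} → {p, q, s, u}.
Read 'a': {p, q, s, u} → {r, s, u}.

{r, s, u}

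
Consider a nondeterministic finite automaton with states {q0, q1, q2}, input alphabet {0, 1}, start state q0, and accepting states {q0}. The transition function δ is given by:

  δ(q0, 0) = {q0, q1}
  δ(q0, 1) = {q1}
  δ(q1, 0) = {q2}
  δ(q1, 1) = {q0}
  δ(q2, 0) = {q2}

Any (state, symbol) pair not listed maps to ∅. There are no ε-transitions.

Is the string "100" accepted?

No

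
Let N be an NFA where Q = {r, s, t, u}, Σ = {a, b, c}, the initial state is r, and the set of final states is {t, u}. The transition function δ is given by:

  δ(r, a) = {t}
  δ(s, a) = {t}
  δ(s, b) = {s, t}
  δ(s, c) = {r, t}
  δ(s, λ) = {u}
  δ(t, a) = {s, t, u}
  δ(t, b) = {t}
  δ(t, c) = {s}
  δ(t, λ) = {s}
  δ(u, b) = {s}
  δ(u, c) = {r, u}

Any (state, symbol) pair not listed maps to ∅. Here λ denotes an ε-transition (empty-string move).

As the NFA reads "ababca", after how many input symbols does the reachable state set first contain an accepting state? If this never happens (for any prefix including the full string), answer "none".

1

Start in {r}.
Read 'a': r→{t}; union {t}; ε-closure = {s, t, u}.
None of the earlier sets intersect F, but {s, t, u} does.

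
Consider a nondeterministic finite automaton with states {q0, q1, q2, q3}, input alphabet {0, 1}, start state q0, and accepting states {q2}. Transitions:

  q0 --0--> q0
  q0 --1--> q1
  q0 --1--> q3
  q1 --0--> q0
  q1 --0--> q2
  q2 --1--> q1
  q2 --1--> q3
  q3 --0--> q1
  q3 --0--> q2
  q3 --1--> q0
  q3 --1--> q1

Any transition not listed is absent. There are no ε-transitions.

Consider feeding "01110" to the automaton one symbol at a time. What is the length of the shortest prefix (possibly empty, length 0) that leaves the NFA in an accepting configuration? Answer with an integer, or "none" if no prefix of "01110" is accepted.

Start in {q0}.
Read '0': q0→{q0}; now {q0}.
Read '1': q0→{q1, q3}; now {q1, q3}.
Read '1': q1→∅, q3→{q0, q1}; now {q0, q1}.
Read '1': q0→{q1, q3}, q1→∅; now {q1, q3}.
Read '0': q1→{q0, q2}, q3→{q1, q2}; now {q0, q1, q2}.
None of the earlier sets intersect F, but {q0, q1, q2} does.

5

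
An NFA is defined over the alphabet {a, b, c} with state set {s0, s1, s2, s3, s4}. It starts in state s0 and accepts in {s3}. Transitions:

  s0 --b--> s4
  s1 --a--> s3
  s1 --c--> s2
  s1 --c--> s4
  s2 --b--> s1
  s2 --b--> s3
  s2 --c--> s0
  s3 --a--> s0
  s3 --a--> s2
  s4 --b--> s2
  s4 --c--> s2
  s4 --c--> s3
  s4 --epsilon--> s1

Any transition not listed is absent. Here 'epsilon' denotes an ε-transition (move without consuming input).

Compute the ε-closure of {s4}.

{s1, s4}

Begin with {s4}.
ε-move s4 → s1; add s1.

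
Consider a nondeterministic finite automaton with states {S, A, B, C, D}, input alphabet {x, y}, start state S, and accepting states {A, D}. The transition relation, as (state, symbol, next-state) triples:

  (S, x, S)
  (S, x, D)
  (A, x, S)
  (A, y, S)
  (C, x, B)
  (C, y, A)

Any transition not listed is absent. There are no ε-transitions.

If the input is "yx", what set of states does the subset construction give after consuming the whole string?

Start in {S}.
Read 'y': S→∅; now ∅.
The set is empty and remains empty for the remaining 1 symbol.

∅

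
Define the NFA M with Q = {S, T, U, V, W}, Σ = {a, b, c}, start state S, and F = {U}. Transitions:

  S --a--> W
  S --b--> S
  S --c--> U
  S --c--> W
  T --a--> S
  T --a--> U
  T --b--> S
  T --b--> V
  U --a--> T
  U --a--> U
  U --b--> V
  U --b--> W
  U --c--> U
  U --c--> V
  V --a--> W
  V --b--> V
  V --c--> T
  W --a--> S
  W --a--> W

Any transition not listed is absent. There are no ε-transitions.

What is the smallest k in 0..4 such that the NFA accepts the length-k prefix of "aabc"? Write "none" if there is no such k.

4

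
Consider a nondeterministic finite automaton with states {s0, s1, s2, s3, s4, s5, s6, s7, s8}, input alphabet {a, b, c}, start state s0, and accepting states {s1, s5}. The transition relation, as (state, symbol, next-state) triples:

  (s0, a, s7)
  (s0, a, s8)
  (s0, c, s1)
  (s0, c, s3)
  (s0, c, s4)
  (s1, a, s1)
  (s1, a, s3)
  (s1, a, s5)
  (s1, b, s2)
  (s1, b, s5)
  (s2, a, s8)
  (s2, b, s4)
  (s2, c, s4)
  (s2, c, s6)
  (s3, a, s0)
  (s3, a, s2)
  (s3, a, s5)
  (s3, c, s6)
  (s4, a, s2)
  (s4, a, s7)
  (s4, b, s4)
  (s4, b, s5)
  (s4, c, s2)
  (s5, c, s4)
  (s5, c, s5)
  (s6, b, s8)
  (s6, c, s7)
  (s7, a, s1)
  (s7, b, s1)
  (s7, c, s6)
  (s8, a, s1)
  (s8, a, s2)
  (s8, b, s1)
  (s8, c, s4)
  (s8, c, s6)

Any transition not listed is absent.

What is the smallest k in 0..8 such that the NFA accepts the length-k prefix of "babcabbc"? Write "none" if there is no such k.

none

Start in {s0}.
Read 'b': {s0} → ∅.
The set is empty and remains empty for the remaining 7 symbols.
No reachable set along the way intersects F.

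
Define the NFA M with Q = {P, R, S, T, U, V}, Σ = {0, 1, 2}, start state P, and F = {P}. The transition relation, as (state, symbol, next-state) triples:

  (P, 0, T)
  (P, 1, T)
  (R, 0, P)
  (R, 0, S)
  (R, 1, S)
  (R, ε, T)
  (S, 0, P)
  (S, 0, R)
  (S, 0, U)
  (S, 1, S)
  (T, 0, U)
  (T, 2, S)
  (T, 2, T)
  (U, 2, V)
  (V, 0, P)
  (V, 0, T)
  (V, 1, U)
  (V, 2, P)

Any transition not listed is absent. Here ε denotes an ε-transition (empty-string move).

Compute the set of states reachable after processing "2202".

∅

Start in {P}.
Read '2': {P} → ∅.
The set is empty and remains empty for the remaining 3 symbols.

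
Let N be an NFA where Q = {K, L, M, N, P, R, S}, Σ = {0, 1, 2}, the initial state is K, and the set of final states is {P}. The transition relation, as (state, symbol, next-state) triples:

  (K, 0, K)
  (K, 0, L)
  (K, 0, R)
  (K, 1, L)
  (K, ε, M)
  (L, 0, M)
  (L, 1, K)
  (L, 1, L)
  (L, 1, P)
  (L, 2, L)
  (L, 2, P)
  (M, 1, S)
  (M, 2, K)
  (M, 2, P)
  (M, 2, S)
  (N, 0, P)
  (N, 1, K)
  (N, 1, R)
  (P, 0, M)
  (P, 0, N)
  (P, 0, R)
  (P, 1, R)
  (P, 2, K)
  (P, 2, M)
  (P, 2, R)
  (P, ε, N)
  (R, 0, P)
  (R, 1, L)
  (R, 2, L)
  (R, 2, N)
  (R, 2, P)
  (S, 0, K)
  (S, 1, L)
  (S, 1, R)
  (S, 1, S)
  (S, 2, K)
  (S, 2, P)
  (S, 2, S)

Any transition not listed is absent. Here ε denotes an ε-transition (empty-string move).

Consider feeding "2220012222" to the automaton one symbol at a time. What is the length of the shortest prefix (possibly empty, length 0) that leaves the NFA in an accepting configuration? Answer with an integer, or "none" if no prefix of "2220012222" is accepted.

Start: ε-closure({K}) = {K, M}.
Read '2': {K, M} → {K, M, N, P, S}.
None of the earlier sets intersect F, but {K, M, N, P, S} does.

1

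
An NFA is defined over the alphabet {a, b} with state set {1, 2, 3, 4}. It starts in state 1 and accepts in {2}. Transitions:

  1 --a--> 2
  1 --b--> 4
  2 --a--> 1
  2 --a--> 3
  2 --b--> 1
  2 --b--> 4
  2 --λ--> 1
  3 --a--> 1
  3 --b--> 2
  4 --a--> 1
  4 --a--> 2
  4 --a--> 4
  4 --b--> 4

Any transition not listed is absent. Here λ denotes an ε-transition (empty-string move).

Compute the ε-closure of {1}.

Begin with {1}.
No ε-moves leave this set, so the closure equals the set itself.

{1}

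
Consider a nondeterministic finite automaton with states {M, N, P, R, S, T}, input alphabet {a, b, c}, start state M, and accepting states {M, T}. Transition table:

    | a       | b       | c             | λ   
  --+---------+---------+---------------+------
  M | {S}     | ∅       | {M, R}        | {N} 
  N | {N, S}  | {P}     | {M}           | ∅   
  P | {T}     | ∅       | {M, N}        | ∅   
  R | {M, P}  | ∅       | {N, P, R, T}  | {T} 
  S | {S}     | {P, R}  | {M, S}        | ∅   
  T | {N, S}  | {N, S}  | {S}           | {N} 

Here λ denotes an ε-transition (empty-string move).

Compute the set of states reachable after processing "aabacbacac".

{M, N, R, S, T}

Start: ε-closure({M}) = {M, N}.
Read 'a': M→{S}, N→{N, S}; now {N, S}.
Read 'a': N→{N, S}, S→{S}; now {N, S}.
Read 'b': N→{P}, S→{P, R}; union {P, R}; ε-closure = {N, P, R, T}.
Read 'a': N→{N, S}, P→{T}, R→{M, P}, T→{N, S}; now {M, N, P, S, T}.
Read 'c': M→{M, R}, N→{M}, P→{M, N}, S→{M, S}, T→{S}; union {M, N, R, S}; ε-closure = {M, N, R, S, T}.
Read 'b': M→∅, N→{P}, R→∅, S→{P, R}, T→{N, S}; union {N, P, R, S}; ε-closure = {N, P, R, S, T}.
Read 'a': N→{N, S}, P→{T}, R→{M, P}, S→{S}, T→{N, S}; now {M, N, P, S, T}.
Read 'c': M→{M, R}, N→{M}, P→{M, N}, S→{M, S}, T→{S}; union {M, N, R, S}; ε-closure = {M, N, R, S, T}.
Read 'a': M→{S}, N→{N, S}, R→{M, P}, S→{S}, T→{N, S}; now {M, N, P, S}.
Read 'c': M→{M, R}, N→{M}, P→{M, N}, S→{M, S}; union {M, N, R, S}; ε-closure = {M, N, R, S, T}.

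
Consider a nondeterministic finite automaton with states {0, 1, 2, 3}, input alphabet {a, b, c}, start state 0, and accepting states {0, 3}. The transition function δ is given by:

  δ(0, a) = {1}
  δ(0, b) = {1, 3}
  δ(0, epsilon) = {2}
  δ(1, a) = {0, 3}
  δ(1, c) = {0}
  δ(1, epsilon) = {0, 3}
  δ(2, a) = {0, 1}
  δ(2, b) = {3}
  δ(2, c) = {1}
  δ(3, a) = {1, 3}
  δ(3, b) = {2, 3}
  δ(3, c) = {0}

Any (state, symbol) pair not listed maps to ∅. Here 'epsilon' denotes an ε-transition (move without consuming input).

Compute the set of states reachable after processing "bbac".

{0, 1, 2, 3}

Start: ε-closure({0}) = {0, 2}.
Read 'b': 0→{1, 3}, 2→{3}; union {1, 3}; ε-closure = {0, 1, 2, 3}.
Read 'b': 0→{1, 3}, 1→∅, 2→{3}, 3→{2, 3}; union {1, 2, 3}; ε-closure = {0, 1, 2, 3}.
Read 'a': 0→{1}, 1→{0, 3}, 2→{0, 1}, 3→{1, 3}; union {0, 1, 3}; ε-closure = {0, 1, 2, 3}.
Read 'c': 0→∅, 1→{0}, 2→{1}, 3→{0}; union {0, 1}; ε-closure = {0, 1, 2, 3}.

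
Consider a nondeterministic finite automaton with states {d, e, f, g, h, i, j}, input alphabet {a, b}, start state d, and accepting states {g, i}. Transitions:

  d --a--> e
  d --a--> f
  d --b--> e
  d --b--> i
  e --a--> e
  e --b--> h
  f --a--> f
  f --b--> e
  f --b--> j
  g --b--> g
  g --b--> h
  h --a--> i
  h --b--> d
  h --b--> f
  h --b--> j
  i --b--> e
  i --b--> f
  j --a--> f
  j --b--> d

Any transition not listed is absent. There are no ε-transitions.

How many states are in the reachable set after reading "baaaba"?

Start in {d}.
Read 'b': {d} → {e, i}.
Read 'a': {e, i} → {e}.
Read 'a': {e} → {e}.
Read 'a': {e} → {e}.
Read 'b': {e} → {h}.
Read 'a': {h} → {i}.
That set has 1 state.

1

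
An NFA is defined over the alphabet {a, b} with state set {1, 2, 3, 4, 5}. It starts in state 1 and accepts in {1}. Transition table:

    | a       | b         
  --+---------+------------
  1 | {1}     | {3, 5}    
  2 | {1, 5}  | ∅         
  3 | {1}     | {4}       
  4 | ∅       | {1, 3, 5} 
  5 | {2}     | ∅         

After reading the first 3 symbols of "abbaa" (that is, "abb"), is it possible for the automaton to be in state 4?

Start in {1}.
Read 'a': 1→{1}; now {1}.
Read 'b': 1→{3, 5}; now {3, 5}.
Read 'b': 3→{4}, 5→∅; now {4}.
State 4 is in {4}.

Yes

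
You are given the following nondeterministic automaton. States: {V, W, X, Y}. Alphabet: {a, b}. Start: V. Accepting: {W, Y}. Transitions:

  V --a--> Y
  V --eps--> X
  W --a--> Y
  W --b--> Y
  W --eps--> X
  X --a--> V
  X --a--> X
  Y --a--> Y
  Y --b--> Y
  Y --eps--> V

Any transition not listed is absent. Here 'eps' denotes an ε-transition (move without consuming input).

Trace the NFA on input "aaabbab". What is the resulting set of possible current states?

Start: ε-closure({V}) = {V, X}.
Read 'a': {V, X} → {V, X, Y}.
Read 'a': {V, X, Y} → {V, X, Y}.
Read 'a': {V, X, Y} → {V, X, Y}.
Read 'b': {V, X, Y} → {V, X, Y}.
Read 'b': {V, X, Y} → {V, X, Y}.
Read 'a': {V, X, Y} → {V, X, Y}.
Read 'b': {V, X, Y} → {V, X, Y}.

{V, X, Y}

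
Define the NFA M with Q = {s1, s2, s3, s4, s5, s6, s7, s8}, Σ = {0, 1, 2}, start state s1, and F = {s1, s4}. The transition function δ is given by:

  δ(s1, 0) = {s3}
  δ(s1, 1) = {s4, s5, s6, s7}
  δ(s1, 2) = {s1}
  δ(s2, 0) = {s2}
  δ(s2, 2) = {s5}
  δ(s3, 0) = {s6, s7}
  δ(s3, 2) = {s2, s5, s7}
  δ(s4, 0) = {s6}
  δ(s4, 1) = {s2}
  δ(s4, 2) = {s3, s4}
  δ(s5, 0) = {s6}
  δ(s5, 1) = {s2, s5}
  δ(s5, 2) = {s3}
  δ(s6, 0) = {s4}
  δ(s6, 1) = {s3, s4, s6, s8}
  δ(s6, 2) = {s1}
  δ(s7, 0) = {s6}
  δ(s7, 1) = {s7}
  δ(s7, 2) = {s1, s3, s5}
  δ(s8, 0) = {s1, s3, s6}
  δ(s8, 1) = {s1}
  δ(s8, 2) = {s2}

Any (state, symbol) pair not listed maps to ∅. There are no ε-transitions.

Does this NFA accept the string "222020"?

No

Start in {s1}.
Read '2': {s1} → {s1}.
Read '2': {s1} → {s1}.
Read '2': {s1} → {s1}.
Read '0': {s1} → {s3}.
Read '2': {s3} → {s2, s5, s7}.
Read '0': {s2, s5, s7} → {s2, s6}.
The final set {s2, s6} contains no accepting state.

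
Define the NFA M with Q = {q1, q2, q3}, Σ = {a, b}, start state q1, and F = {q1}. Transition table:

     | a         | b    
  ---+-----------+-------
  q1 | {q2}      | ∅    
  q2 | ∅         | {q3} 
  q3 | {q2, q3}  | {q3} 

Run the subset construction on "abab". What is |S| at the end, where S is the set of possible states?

1

Start in {q1}.
Read 'a': q1→{q2}; now {q2}.
Read 'b': q2→{q3}; now {q3}.
Read 'a': q3→{q2, q3}; now {q2, q3}.
Read 'b': q2→{q3}, q3→{q3}; now {q3}.
That set has 1 state.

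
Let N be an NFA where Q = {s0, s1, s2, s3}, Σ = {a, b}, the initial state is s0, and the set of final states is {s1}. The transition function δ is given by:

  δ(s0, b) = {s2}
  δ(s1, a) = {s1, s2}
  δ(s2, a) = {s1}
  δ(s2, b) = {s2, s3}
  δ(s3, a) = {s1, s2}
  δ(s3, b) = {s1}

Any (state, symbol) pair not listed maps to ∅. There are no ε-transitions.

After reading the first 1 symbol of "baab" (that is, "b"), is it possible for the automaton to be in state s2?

Start in {s0}.
Read 'b': {s0} → {s2}.
State s2 is in {s2}.

Yes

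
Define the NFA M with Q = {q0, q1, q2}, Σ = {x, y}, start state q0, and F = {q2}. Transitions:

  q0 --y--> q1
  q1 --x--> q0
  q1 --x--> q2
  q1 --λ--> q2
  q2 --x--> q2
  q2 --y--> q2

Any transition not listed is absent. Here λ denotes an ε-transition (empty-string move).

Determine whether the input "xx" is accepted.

Start in {q0}.
Read 'x': q0→∅; now ∅.
The set is empty and remains empty for the remaining 1 symbol.
The final set ∅ contains no accepting state.

No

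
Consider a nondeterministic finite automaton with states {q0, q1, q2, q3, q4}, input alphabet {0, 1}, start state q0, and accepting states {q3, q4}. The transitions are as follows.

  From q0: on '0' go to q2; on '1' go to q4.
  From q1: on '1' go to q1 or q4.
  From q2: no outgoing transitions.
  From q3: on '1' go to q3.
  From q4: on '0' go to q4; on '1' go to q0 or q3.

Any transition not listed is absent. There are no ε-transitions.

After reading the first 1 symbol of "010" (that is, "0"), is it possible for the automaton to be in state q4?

No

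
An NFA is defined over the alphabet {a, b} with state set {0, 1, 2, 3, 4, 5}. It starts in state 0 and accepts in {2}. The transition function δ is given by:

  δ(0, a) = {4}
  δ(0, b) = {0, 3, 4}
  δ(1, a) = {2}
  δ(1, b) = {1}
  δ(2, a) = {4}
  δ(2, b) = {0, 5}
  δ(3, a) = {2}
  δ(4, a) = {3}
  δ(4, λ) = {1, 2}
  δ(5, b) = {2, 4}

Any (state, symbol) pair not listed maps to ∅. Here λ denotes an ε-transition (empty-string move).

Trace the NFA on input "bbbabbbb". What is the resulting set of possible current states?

Start in {0}.
Read 'b': {0} → {0, 1, 2, 3, 4}.
Read 'b': {0, 1, 2, 3, 4} → {0, 1, 2, 3, 4, 5}.
Read 'b': {0, 1, 2, 3, 4, 5} → {0, 1, 2, 3, 4, 5}.
Read 'a': {0, 1, 2, 3, 4, 5} → {1, 2, 3, 4}.
Read 'b': {1, 2, 3, 4} → {0, 1, 5}.
Read 'b': {0, 1, 5} → {0, 1, 2, 3, 4}.
Read 'b': {0, 1, 2, 3, 4} → {0, 1, 2, 3, 4, 5}.
Read 'b': {0, 1, 2, 3, 4, 5} → {0, 1, 2, 3, 4, 5}.

{0, 1, 2, 3, 4, 5}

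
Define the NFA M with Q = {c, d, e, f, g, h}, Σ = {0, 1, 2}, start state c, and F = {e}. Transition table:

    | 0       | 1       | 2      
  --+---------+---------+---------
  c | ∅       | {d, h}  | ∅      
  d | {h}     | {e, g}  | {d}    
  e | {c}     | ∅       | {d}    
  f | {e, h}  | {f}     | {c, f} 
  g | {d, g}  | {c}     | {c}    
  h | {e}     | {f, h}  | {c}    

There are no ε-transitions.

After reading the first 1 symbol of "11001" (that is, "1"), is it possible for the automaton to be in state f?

No

Start in {c}.
Read '1': {c} → {d, h}.
State f is not in {d, h}.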